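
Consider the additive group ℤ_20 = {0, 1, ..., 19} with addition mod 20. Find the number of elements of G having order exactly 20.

In a cyclic group of order 20, the number of elements of order d (for d | 20) is φ(d).
φ(20) = 8.

8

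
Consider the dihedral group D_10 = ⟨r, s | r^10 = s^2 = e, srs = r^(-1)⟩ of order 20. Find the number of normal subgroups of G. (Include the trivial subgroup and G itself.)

7

G has 22 subgroups. Checking conjugation-invariance by order — order 1: 1/1 normal; order 2: 1/11 normal; order 4: 0/5 normal; order 5: 1/1 normal; order 10: 3/3 normal; order 20: 1/1 normal.
Total normal subgroups: 7.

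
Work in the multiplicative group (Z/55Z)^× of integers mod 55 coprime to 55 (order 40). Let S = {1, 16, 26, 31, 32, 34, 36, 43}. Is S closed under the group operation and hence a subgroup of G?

No

Closure fails: 32 · 36 = 52 ∉ S. So S is not a subgroup.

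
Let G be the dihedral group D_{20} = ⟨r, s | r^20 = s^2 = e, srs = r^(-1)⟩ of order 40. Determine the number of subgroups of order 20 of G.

3

|G| = 40 and 20 | 40, so subgroups of order 20 are possible by Lagrange.
The subgroups of order 20 are: {e, r, r^2, r^3, r^4, r^5, r^6, r^7, r^8, r^9, r^10, r^11, r^12, r^13, r^14, r^15, r^16, r^17, r^18, r^19}; {e, r^2, r^4, r^6, r^8, r^10, r^12, r^14, r^16, r^18, s, r^2s, r^4s, r^6s, r^8s, r^10s, r^12s, r^14s, r^16s, r^18s}; {e, r^2, r^4, r^6, r^8, r^10, r^12, r^14, r^16, r^18, rs, r^3s, r^5s, r^7s, r^9s, r^11s, r^13s, r^15s, r^17s, r^19s}.
So G has 3 subgroups of order 20.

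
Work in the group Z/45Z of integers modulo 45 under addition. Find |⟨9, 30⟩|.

15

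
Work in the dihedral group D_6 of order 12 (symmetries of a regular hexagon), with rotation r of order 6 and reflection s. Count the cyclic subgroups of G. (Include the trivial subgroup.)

10

Each element a generates a cyclic subgroup ⟨a⟩; distinct elements may generate the same one (a cyclic group of order d has φ(d) generators).
Cyclic subgroups by order — order 1: 1; order 2: 7; order 3: 1; order 6: 1.
Total: 10.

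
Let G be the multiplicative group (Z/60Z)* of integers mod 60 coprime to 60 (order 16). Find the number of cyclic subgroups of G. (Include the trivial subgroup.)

12

Each element a generates a cyclic subgroup ⟨a⟩; distinct elements may generate the same one (a cyclic group of order d has φ(d) generators).
Cyclic subgroups by order — order 1: 1; order 2: 7; order 4: 4.
Total: 12.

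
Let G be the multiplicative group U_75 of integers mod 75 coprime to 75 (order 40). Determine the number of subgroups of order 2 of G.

|G| = 40 and 2 | 40, so subgroups of order 2 are possible by Lagrange.
The subgroups of order 2 are: {1, 26}; {1, 49}; {1, 74}.
So G has 3 subgroups of order 2.

3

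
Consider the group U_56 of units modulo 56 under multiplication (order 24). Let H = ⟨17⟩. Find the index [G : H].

|⟨17⟩| = 6 and |G| = 24.
By Lagrange, [G : H] = |G|/|H| = 24/6 = 4.

4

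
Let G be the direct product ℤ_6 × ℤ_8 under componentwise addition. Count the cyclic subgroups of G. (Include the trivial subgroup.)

16

Group the elements of G by the cyclic subgroup they generate; each cyclic subgroup of order d accounts for φ(d) elements.
Cyclic subgroups by order — order 1: 1; order 2: 3; order 3: 1; order 4: 2; order 6: 3; order 8: 2; order 12: 2; order 24: 2.
Total: 16.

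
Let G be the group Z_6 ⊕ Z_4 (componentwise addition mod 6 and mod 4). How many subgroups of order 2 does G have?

|G| = 24 and 2 | 24, so subgroups of order 2 are possible by Lagrange.
The subgroups of order 2 are: {(0,0), (0,2)}; {(0,0), (3,0)}; {(0,0), (3,2)}.
So G has 3 subgroups of order 2.

3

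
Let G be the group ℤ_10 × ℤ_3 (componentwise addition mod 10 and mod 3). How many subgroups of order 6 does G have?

1

|G| = 30 and 6 | 30, so subgroups of order 6 are possible by Lagrange.
The subgroups of order 6 are: {(0,0), (0,1), (0,2), (5,0), (5,1), (5,2)}.
So G has 1 subgroup of order 6.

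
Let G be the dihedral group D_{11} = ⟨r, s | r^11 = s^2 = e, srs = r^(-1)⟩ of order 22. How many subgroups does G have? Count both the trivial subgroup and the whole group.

14

|G| = 22, so by Lagrange every subgroup order divides 22. Divisors: 1, 2, 11, 22.
Subgroups by order — order 1: 1; order 2: 11; order 11: 1; order 22: 1.
Total: 1 + 11 + 1 + 1 = 14.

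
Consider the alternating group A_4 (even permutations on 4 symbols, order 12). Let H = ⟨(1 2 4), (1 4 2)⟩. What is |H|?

3

|⟨(1 2 4)⟩| = 3 and |⟨(1 4 2)⟩| = 3, so |H| is a multiple of lcm(3, 3) = 3 and divides |G| = 12.
Closing under the operation: H = {e, (1 2 4), (1 4 2)}, so |H| = 3.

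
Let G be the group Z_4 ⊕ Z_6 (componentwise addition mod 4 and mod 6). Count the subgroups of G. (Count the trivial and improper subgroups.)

16

|G| = 24, so by Lagrange every subgroup order divides 24. Divisors: 1, 2, 3, 4, 6, 8, 12, 24.
Subgroups by order — order 1: 1; order 2: 3; order 3: 1; order 4: 3; order 6: 3; order 8: 1; order 12: 3; order 24: 1.
Total: 1 + 3 + 1 + 3 + 3 + 1 + 3 + 1 = 16.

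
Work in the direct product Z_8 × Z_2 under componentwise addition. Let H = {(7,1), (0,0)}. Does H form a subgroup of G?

No

(7,1) ∈ H but its inverse (1,1) ∉ H, so H is not a subgroup.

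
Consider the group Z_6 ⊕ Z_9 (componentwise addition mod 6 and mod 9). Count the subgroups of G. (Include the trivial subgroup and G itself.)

|G| = 54, so by Lagrange every subgroup order divides 54. Divisors: 1, 2, 3, 6, 9, 18, 27, 54.
Subgroups by order — order 1: 1; order 2: 1; order 3: 4; order 6: 4; order 9: 4; order 18: 4; order 27: 1; order 54: 1.
Total: 1 + 1 + 4 + 4 + 4 + 4 + 1 + 1 = 20.

20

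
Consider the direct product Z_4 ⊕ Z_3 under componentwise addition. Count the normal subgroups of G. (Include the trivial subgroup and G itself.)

G is abelian, so every subgroup is normal.
G has 6 subgroups in total, hence 6 normal subgroups.

6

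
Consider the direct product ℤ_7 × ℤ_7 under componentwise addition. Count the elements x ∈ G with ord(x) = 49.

An element (a,b) has order lcm(ord(a), ord(b)); count pairs with lcm equal to 49.
Enumerating gives 0 such elements.

0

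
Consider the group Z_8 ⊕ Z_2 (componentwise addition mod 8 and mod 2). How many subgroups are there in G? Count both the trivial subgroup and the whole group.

11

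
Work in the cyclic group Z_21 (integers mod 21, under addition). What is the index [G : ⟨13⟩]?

1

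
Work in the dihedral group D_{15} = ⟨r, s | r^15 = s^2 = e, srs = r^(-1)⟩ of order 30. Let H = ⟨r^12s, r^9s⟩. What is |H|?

|⟨r^12s⟩| = 2 and |⟨r^9s⟩| = 2, so |H| is a multiple of lcm(2, 2) = 2 and divides |G| = 30.
Closing under the operation: H = {e, r^3, r^6, r^9, r^12, s, r^3s, r^6s, r^9s, r^12s}, so |H| = 10.

10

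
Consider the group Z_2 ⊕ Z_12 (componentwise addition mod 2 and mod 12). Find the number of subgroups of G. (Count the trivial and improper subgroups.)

16

|G| = 24, so by Lagrange every subgroup order divides 24. Divisors: 1, 2, 3, 4, 6, 8, 12, 24.
Subgroups by order — order 1: 1; order 2: 3; order 3: 1; order 4: 3; order 6: 3; order 8: 1; order 12: 3; order 24: 1.
Total: 1 + 3 + 1 + 3 + 3 + 1 + 3 + 1 = 16.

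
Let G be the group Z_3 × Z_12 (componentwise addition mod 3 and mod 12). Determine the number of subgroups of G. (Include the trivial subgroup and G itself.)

|G| = 36, so by Lagrange every subgroup order divides 36. Divisors: 1, 2, 3, 4, 6, 9, 12, 18, 36.
Subgroups by order — order 1: 1; order 2: 1; order 3: 4; order 4: 1; order 6: 4; order 9: 1; order 12: 4; order 18: 1; order 36: 1.
Total: 1 + 1 + 4 + 1 + 4 + 1 + 4 + 1 + 1 = 18.

18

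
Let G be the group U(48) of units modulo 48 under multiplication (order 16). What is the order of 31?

Compute successive powers of 31 mod 48: 31, 1; 31^2 ≡ 1 (mod 48).
So |⟨31⟩| = 2.

2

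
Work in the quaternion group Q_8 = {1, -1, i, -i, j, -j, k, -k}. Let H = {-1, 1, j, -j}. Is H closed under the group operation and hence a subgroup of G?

Yes

|H| = 4 divides |G| = 8, consistent with Lagrange.
H contains the identity, every element's inverse is in H, and H is closed under ·: it is a subgroup.
In fact H = ⟨j⟩.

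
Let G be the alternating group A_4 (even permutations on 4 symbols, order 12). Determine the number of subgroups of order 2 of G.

|G| = 12 and 2 | 12, so subgroups of order 2 are possible by Lagrange.
The subgroups of order 2 are: {e, (1 2)(3 4)}; {e, (1 3)(2 4)}; {e, (1 4)(2 3)}.
So G has 3 subgroups of order 2.

3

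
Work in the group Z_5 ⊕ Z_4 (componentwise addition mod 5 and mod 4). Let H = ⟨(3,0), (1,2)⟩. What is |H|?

10

|⟨(3,0)⟩| = 5 and |⟨(1,2)⟩| = 10, so |H| is a multiple of lcm(5, 10) = 10 and divides |G| = 20.
Closing under the operation: H = {(0,0), (0,2), (1,0), (1,2), (2,0), (2,2), (3,0), (3,2), (4,0), (4,2)}, so |H| = 10.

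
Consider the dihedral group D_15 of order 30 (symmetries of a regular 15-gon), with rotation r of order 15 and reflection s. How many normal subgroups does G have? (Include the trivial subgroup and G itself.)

5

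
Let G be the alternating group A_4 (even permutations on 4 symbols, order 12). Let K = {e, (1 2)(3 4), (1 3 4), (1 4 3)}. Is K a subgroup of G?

No

Closure fails: (1 4 3) ∘ (1 2)(3 4) = (1 2 4) ∉ K. So K is not a subgroup.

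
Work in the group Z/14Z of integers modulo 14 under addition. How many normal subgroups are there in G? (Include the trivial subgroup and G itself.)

G is abelian, so every subgroup is normal.
G has 4 subgroups in total, hence 4 normal subgroups.

4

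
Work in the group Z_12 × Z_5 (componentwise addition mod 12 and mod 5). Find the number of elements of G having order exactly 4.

2

An element (a,b) has order lcm(ord(a), ord(b)); count pairs with lcm equal to 4.
Enumerating gives 2 such elements.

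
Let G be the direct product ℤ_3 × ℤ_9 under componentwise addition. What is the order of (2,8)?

The order of (2,8) in Z_3 × Z_9 is lcm(ord(2) in Z_3, ord(8) in Z_9).
ord(2) = 3 and ord(8) = 9, so |⟨(2,8)⟩| = lcm(3, 9) = 9.

9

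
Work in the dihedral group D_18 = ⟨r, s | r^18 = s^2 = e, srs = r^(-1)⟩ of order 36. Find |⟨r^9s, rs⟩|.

18

|⟨r^9s⟩| = 2 and |⟨rs⟩| = 2, so |H| is a multiple of lcm(2, 2) = 2 and divides |G| = 36.
Closing under the operation: H = {e, r^2, r^4, r^6, r^8, r^10, r^12, r^14, r^16, rs, r^3s, r^5s, r^7s, r^9s, r^11s, r^13s, r^15s, r^17s}, so |H| = 18.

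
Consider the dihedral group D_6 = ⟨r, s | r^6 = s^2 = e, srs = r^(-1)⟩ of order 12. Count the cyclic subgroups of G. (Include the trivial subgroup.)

10

Each element a generates a cyclic subgroup ⟨a⟩; distinct elements may generate the same one (a cyclic group of order d has φ(d) generators).
Cyclic subgroups by order — order 1: 1; order 2: 7; order 3: 1; order 6: 1.
Total: 10.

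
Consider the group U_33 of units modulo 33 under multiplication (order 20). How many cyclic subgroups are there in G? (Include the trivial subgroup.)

8

A cyclic subgroup of order d is generated by each of its φ(d) elements of order d, so the cyclic subgroups of order d number (#elements of order d)/φ(d).
Cyclic subgroups by order — order 1: 1; order 2: 3; order 5: 1; order 10: 3.
Total: 8.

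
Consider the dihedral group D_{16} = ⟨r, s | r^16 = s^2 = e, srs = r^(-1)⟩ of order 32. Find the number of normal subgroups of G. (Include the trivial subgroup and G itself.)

G has 36 subgroups. Checking conjugation-invariance by order — order 1: 1/1 normal; order 2: 1/17 normal; order 4: 1/9 normal; order 8: 1/5 normal; order 16: 3/3 normal; order 32: 1/1 normal.
Total normal subgroups: 8.

8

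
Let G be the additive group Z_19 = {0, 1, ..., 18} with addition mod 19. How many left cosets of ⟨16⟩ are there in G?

1

|⟨16⟩| = 19 and |G| = 19.
By Lagrange, [G : H] = |G|/|H| = 19/19 = 1.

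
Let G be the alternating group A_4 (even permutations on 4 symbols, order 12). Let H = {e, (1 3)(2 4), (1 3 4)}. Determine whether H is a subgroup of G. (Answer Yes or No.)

(1 3 4) ∈ H but its inverse (1 4 3) ∉ H, so H is not a subgroup.

No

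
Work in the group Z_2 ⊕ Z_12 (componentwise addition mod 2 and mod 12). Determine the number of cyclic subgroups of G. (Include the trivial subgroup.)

12

Each element a generates a cyclic subgroup ⟨a⟩; distinct elements may generate the same one (a cyclic group of order d has φ(d) generators).
Cyclic subgroups by order — order 1: 1; order 2: 3; order 3: 1; order 4: 2; order 6: 3; order 12: 2.
Total: 12.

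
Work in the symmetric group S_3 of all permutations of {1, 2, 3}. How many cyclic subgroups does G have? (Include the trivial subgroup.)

A cyclic subgroup of order d is generated by each of its φ(d) elements of order d, so the cyclic subgroups of order d number (#elements of order d)/φ(d).
Cyclic subgroups by order — order 1: 1; order 2: 3; order 3: 1.
Total: 5.

5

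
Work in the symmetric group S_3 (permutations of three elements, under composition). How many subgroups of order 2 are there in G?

3

|G| = 6 and 2 | 6, so subgroups of order 2 are possible by Lagrange.
The subgroups of order 2 are: {e, (1 2)}; {e, (1 3)}; {e, (2 3)}.
So G has 3 subgroups of order 2.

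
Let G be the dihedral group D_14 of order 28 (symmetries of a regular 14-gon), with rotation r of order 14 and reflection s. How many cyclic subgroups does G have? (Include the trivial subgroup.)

18

Group the elements of G by the cyclic subgroup they generate; each cyclic subgroup of order d accounts for φ(d) elements.
Cyclic subgroups by order — order 1: 1; order 2: 15; order 7: 1; order 14: 1.
Total: 18.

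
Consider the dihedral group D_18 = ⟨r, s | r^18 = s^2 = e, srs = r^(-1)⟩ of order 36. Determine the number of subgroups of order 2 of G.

|G| = 36 and 2 | 36, so subgroups of order 2 are possible by Lagrange.
The subgroups of order 2 are: {e, r^10s}; {e, r^11s}; {e, r^12s}; {e, r^13s}; … (19 in all).
So G has 19 subgroups of order 2.

19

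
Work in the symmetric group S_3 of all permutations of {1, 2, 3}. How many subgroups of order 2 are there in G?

|G| = 6 and 2 | 6, so subgroups of order 2 are possible by Lagrange.
The subgroups of order 2 are: {e, (1 2)}; {e, (1 3)}; {e, (2 3)}.
So G has 3 subgroups of order 2.

3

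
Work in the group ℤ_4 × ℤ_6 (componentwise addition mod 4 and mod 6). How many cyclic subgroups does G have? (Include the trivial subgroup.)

12

A cyclic subgroup of order d is generated by each of its φ(d) elements of order d, so the cyclic subgroups of order d number (#elements of order d)/φ(d).
Cyclic subgroups by order — order 1: 1; order 2: 3; order 3: 1; order 4: 2; order 6: 3; order 12: 2.
Total: 12.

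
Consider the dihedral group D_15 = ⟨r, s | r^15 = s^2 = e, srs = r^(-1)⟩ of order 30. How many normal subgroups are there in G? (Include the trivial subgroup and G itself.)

G has 28 subgroups. Checking conjugation-invariance by order — order 1: 1/1 normal; order 2: 0/15 normal; order 3: 1/1 normal; order 5: 1/1 normal; order 6: 0/5 normal; order 10: 0/3 normal; order 15: 1/1 normal; order 30: 1/1 normal.
Total normal subgroups: 5.

5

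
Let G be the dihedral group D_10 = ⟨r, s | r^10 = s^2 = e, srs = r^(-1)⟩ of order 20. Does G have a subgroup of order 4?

4 | 20. A subgroup of order 4 is {e, r^5, r^2s, r^7s}.

Yes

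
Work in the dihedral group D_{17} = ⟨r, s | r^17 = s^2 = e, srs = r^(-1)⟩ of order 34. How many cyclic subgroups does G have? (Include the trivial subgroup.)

19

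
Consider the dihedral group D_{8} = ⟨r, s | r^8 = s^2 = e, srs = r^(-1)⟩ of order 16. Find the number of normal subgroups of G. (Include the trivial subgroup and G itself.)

G has 19 subgroups. Checking conjugation-invariance by order — order 1: 1/1 normal; order 2: 1/9 normal; order 4: 1/5 normal; order 8: 3/3 normal; order 16: 1/1 normal.
Total normal subgroups: 7.

7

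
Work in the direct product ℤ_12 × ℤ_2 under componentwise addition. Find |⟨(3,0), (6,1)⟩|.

|⟨(3,0)⟩| = 4 and |⟨(6,1)⟩| = 2, so |H| is a multiple of lcm(4, 2) = 4 and divides |G| = 24.
Closing under the operation: H = {(0,0), (0,1), (3,0), (3,1), (6,0), (6,1), (9,0), (9,1)}, so |H| = 8.

8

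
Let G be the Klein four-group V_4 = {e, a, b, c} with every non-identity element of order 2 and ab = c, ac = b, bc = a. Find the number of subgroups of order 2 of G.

|G| = 4 and 2 | 4, so subgroups of order 2 are possible by Lagrange.
The subgroups of order 2 are: {e, a}; {e, b}; {e, c}.
So G has 3 subgroups of order 2.

3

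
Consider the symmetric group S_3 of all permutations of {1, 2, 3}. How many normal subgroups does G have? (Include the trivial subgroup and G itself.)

G has 6 subgroups. Checking conjugation-invariance by order — order 1: 1/1 normal; order 2: 0/3 normal; order 3: 1/1 normal; order 6: 1/1 normal.
Total normal subgroups: 3.

3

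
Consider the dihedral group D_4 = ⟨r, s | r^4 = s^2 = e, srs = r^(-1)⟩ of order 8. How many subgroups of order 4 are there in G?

|G| = 8 and 4 | 8, so subgroups of order 4 are possible by Lagrange.
The subgroups of order 4 are: {e, r, r^2, r^3}; {e, r^2, s, r^2s}; {e, r^2, rs, r^3s}.
So G has 3 subgroups of order 4.

3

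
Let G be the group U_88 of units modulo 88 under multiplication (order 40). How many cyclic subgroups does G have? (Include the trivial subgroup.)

Each element a generates a cyclic subgroup ⟨a⟩; distinct elements may generate the same one (a cyclic group of order d has φ(d) generators).
Cyclic subgroups by order — order 1: 1; order 2: 7; order 5: 1; order 10: 7.
Total: 16.

16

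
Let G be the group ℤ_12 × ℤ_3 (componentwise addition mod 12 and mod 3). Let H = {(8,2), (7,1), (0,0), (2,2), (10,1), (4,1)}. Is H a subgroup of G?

(7,1) ∈ H but its inverse (5,2) ∉ H, so H is not a subgroup.

No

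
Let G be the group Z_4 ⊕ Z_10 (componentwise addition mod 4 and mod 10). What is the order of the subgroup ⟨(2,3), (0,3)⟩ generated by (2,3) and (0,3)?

20

|⟨(2,3)⟩| = 10 and |⟨(0,3)⟩| = 10, so |H| is a multiple of lcm(10, 10) = 10 and divides |G| = 40.
Closing under the operation: H = {(0,0), (0,1), (0,2), (0,3), (0,4), (0,5), (0,6), (0,7), (0,8), (0,9), (2,0), (2,1), (2,2), (2,3), (2,4), (2,5), (2,6), (2,7), (2,8), (2,9)}, so |H| = 20.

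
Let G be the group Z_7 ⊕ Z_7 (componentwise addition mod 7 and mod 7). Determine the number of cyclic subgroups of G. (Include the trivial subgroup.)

Each element a generates a cyclic subgroup ⟨a⟩; distinct elements may generate the same one (a cyclic group of order d has φ(d) generators).
Cyclic subgroups by order — order 1: 1; order 7: 8.
Total: 9.

9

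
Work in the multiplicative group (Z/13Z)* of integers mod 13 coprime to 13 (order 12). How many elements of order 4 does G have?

2

The elements of order 4 are: 5, 8.
That's 2.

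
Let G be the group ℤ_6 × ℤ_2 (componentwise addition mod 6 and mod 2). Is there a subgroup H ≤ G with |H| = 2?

Yes

2 | 12. A subgroup of order 2 is {(0,0), (0,1)}.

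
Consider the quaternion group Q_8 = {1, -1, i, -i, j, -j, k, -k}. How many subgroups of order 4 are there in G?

|G| = 8 and 4 | 8, so subgroups of order 4 are possible by Lagrange.
The subgroups of order 4 are: {1, -1, i, -i}; {1, -1, j, -j}; {1, -1, k, -k}.
So G has 3 subgroups of order 4.

3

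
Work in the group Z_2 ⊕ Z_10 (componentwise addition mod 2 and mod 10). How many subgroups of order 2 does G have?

3

|G| = 20 and 2 | 20, so subgroups of order 2 are possible by Lagrange.
The subgroups of order 2 are: {(0,0), (0,5)}; {(0,0), (1,0)}; {(0,0), (1,5)}.
So G has 3 subgroups of order 2.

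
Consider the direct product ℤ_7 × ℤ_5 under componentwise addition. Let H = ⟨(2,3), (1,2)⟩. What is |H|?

|⟨(2,3)⟩| = 35 and |⟨(1,2)⟩| = 35, so |H| is a multiple of lcm(35, 35) = 35 and divides |G| = 35.
Closing {(2,3), (1,2)} under the group operation gives all of G, so |H| = 35.

35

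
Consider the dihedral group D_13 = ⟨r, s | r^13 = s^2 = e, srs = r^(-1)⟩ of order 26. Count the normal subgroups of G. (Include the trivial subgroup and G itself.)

3

G has 16 subgroups. Checking conjugation-invariance by order — order 1: 1/1 normal; order 2: 0/13 normal; order 13: 1/1 normal; order 26: 1/1 normal.
Total normal subgroups: 3.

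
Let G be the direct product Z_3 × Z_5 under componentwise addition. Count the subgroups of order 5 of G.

1

|G| = 15 and 5 | 15, so subgroups of order 5 are possible by Lagrange.
The subgroups of order 5 are: {(0,0), (0,1), (0,2), (0,3), (0,4)}.
So G has 1 subgroup of order 5.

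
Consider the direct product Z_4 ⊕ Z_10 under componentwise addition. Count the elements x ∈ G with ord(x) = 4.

4

An element (a,b) has order lcm(ord(a), ord(b)); count pairs with lcm equal to 4.
Enumerating gives 4 such elements.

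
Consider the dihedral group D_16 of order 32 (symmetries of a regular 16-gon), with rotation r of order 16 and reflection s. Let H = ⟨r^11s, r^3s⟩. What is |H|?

|⟨r^11s⟩| = 2 and |⟨r^3s⟩| = 2, so |H| is a multiple of lcm(2, 2) = 2 and divides |G| = 32.
Closing under the operation: H = {e, r^8, r^3s, r^11s}, so |H| = 4.

4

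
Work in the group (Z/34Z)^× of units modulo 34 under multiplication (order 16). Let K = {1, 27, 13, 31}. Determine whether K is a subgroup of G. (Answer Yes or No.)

No

27 ∈ K but its inverse 29 ∉ K, so K is not a subgroup.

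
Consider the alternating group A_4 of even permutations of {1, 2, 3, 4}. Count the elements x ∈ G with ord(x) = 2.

The elements of order 2 are: (1 2)(3 4), (1 3)(2 4), (1 4)(2 3).
That's 3.

3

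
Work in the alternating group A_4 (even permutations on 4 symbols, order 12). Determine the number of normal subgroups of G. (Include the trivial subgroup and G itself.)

G has 10 subgroups. Checking conjugation-invariance by order — order 1: 1/1 normal; order 2: 0/3 normal; order 3: 0/4 normal; order 4: 1/1 normal; order 12: 1/1 normal.
Total normal subgroups: 3.

3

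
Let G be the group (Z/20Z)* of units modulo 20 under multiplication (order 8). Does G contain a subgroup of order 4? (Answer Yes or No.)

Yes

4 | 8. A subgroup of order 4 is {1, 9, 11, 19}.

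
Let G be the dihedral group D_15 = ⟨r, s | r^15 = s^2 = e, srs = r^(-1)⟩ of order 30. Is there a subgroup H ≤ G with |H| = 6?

Yes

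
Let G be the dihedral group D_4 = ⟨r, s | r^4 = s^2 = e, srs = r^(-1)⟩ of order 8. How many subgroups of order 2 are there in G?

5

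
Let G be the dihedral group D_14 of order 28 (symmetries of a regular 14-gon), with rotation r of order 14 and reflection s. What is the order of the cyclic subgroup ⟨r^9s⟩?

2

Computing powers of r^9s: the smallest k with (r^9s)^k = e is k = 2.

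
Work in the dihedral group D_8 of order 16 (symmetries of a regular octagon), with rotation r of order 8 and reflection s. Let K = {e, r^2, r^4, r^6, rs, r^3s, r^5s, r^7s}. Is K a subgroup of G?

Yes

|K| = 8 divides |G| = 16, consistent with Lagrange.
K contains the identity, every element's inverse is in K, and K is closed under ·: it is a subgroup.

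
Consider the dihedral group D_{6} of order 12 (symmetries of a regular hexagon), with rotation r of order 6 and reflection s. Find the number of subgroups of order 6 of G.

3

|G| = 12 and 6 | 12, so subgroups of order 6 are possible by Lagrange.
The subgroups of order 6 are: {e, r, r^2, r^3, r^4, r^5}; {e, r^2, r^4, s, r^2s, r^4s}; {e, r^2, r^4, rs, r^3s, r^5s}.
So G has 3 subgroups of order 6.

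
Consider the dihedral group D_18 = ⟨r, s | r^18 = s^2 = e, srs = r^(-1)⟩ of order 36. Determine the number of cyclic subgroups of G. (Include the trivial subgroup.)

24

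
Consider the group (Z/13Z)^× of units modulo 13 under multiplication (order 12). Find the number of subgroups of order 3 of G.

|G| = 12 and 3 | 12, so subgroups of order 3 are possible by Lagrange.
The subgroups of order 3 are: {1, 3, 9}.
So G has 1 subgroup of order 3.

1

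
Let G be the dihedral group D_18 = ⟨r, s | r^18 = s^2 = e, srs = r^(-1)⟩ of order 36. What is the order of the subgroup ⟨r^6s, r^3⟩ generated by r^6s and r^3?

12

|⟨r^6s⟩| = 2 and |⟨r^3⟩| = 6, so |H| is a multiple of lcm(2, 6) = 6 and divides |G| = 36.
Closing under the operation: H = {e, r^3, r^6, r^9, r^12, r^15, s, r^3s, r^6s, r^9s, r^12s, r^15s}, so |H| = 12.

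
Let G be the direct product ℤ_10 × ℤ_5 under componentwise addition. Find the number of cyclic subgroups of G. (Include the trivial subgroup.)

14

Group the elements of G by the cyclic subgroup they generate; each cyclic subgroup of order d accounts for φ(d) elements.
Cyclic subgroups by order — order 1: 1; order 2: 1; order 5: 6; order 10: 6.
Total: 14.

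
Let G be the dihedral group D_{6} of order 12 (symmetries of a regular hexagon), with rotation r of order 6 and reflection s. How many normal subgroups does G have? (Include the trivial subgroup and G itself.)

G has 16 subgroups. Checking conjugation-invariance by order — order 1: 1/1 normal; order 2: 1/7 normal; order 3: 1/1 normal; order 4: 0/3 normal; order 6: 3/3 normal; order 12: 1/1 normal.
Total normal subgroups: 7.

7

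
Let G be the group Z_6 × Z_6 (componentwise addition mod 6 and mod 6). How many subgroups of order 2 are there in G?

|G| = 36 and 2 | 36, so subgroups of order 2 are possible by Lagrange.
The subgroups of order 2 are: {(0,0), (0,3)}; {(0,0), (3,0)}; {(0,0), (3,3)}.
So G has 3 subgroups of order 2.

3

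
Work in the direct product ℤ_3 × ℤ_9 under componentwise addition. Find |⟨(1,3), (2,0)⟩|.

|⟨(1,3)⟩| = 3 and |⟨(2,0)⟩| = 3, so |H| is a multiple of lcm(3, 3) = 3 and divides |G| = 27.
Closing under the operation: H = {(0,0), (0,3), (0,6), (1,0), (1,3), (1,6), (2,0), (2,3), (2,6)}, so |H| = 9.

9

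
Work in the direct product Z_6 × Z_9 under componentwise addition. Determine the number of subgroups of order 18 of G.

4

|G| = 54 and 18 | 54, so subgroups of order 18 are possible by Lagrange.
The subgroups of order 18 are: {(0,0), (0,1), (0,2), (0,3), (0,4), (0,5), (0,6), (0,7), (0,8), (3,0), (3,1), (3,2), (3,3), (3,4), (3,5), (3,6), (3,7), (3,8)}; {(0,0), (0,3), (0,6), (1,0), (1,3), (1,6), (2,0), (2,3), (2,6), (3,0), (3,3), (3,6), (4,0), (4,3), (4,6), (5,0), (5,3), (5,6)}; {(0,0), (0,3), (0,6), (1,1), (1,4), (1,7), (2,2), (2,5), (2,8), (3,0), (3,3), (3,6), (4,1), (4,4), (4,7), (5,2), (5,5), (5,8)}; {(0,0), (0,3), (0,6), (1,2), (1,5), (1,8), (2,1), (2,4), (2,7), (3,0), (3,3), (3,6), (4,2), (4,5), (4,8), (5,1), (5,4), (5,7)}.
So G has 4 subgroups of order 18.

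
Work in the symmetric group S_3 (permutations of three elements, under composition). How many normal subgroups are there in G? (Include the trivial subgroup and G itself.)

G has 6 subgroups. Checking conjugation-invariance by order — order 1: 1/1 normal; order 2: 0/3 normal; order 3: 1/1 normal; order 6: 1/1 normal.
Total normal subgroups: 3.

3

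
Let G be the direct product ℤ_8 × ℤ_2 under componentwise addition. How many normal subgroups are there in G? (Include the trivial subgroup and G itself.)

11

G is abelian, so every subgroup is normal.
G has 11 subgroups in total, hence 11 normal subgroups.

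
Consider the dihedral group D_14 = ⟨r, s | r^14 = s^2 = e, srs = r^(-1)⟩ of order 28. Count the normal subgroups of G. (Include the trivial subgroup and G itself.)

7

G has 28 subgroups. Checking conjugation-invariance by order — order 1: 1/1 normal; order 2: 1/15 normal; order 4: 0/7 normal; order 7: 1/1 normal; order 14: 3/3 normal; order 28: 1/1 normal.
Total normal subgroups: 7.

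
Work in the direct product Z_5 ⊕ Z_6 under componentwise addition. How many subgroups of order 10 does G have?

|G| = 30 and 10 | 30, so subgroups of order 10 are possible by Lagrange.
The subgroups of order 10 are: {(0,0), (0,3), (1,0), (1,3), (2,0), (2,3), (3,0), (3,3), (4,0), (4,3)}.
So G has 1 subgroup of order 10.

1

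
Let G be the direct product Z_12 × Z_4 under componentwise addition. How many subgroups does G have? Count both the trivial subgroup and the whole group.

|G| = 48, so by Lagrange every subgroup order divides 48. Divisors: 1, 2, 3, 4, 6, 8, 12, 16, 24, 48.
Subgroups by order — order 1: 1; order 2: 3; order 3: 1; order 4: 7; order 6: 3; order 8: 3; order 12: 7; order 16: 1; order 24: 3; order 48: 1.
Total: 1 + 3 + 1 + 7 + 3 + 3 + 7 + 1 + 3 + 1 = 30.

30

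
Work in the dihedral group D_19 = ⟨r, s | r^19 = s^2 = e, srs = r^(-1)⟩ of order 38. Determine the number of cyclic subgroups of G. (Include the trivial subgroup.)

Each element a generates a cyclic subgroup ⟨a⟩; distinct elements may generate the same one (a cyclic group of order d has φ(d) generators).
Cyclic subgroups by order — order 1: 1; order 2: 19; order 19: 1.
Total: 21.

21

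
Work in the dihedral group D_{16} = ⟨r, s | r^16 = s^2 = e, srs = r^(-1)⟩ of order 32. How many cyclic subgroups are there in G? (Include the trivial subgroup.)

A cyclic subgroup of order d is generated by each of its φ(d) elements of order d, so the cyclic subgroups of order d number (#elements of order d)/φ(d).
Cyclic subgroups by order — order 1: 1; order 2: 17; order 4: 1; order 8: 1; order 16: 1.
Total: 21.

21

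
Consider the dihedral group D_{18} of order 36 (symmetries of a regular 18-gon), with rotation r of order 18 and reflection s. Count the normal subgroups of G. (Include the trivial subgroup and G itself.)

G has 45 subgroups. Checking conjugation-invariance by order — order 1: 1/1 normal; order 2: 1/19 normal; order 3: 1/1 normal; order 4: 0/9 normal; order 6: 1/7 normal; order 9: 1/1 normal; order 12: 0/3 normal; order 18: 3/3 normal; order 36: 1/1 normal.
Total normal subgroups: 9.

9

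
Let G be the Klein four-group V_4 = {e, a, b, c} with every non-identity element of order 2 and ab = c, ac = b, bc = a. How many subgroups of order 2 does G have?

|G| = 4 and 2 | 4, so subgroups of order 2 are possible by Lagrange.
The subgroups of order 2 are: {e, a}; {e, b}; {e, c}.
So G has 3 subgroups of order 2.

3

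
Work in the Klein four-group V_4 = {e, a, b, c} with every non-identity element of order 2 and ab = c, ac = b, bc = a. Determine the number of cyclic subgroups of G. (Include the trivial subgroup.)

Each element a generates a cyclic subgroup ⟨a⟩; distinct elements may generate the same one (a cyclic group of order d has φ(d) generators).
Cyclic subgroups by order — order 1: 1; order 2: 3.
Total: 4.

4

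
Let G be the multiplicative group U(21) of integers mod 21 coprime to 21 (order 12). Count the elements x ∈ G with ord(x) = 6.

6

The elements of order 6 are: 2, 5, 10, 11, 17, 19.
That's 6.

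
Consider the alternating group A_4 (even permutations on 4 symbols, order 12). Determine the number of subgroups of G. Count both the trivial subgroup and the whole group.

10

|G| = 12, so by Lagrange every subgroup order divides 12. Divisors: 1, 2, 3, 4, 6, 12.
Subgroups by order — order 1: 1; order 2: 3; order 3: 4; order 4: 1; order 6: 0; order 12: 1.
Total: 1 + 3 + 4 + 1 + 0 + 1 = 10.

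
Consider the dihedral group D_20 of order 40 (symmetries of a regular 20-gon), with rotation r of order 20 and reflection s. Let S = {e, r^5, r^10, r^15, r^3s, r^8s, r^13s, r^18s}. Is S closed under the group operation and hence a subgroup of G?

Yes

|S| = 8 divides |G| = 40, consistent with Lagrange.
S contains the identity, every element's inverse is in S, and S is closed under ·: it is a subgroup.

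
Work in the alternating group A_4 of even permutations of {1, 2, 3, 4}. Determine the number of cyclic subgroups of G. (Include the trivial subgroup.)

8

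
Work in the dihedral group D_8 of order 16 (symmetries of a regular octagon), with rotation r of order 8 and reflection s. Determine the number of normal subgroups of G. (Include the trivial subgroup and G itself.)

G has 19 subgroups. Checking conjugation-invariance by order — order 1: 1/1 normal; order 2: 1/9 normal; order 4: 1/5 normal; order 8: 3/3 normal; order 16: 1/1 normal.
Total normal subgroups: 7.

7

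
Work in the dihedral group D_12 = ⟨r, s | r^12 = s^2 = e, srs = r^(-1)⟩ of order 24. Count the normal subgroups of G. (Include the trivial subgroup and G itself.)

9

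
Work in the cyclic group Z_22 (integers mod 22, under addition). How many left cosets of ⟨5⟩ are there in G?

1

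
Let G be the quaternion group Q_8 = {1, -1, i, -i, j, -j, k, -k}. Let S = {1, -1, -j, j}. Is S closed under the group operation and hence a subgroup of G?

|S| = 4 divides |G| = 8, consistent with Lagrange.
S contains the identity, every element's inverse is in S, and S is closed under ·: it is a subgroup.
In fact S = ⟨j⟩.

Yes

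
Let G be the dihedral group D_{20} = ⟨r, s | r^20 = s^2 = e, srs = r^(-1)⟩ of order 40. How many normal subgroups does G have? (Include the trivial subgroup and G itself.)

G has 48 subgroups. Checking conjugation-invariance by order — order 1: 1/1 normal; order 2: 1/21 normal; order 4: 1/11 normal; order 5: 1/1 normal; order 8: 0/5 normal; order 10: 1/5 normal; order 20: 3/3 normal; order 40: 1/1 normal.
Total normal subgroups: 9.

9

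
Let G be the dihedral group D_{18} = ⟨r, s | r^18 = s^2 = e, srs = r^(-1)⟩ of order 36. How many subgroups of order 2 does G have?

19

|G| = 36 and 2 | 36, so subgroups of order 2 are possible by Lagrange.
The subgroups of order 2 are: {e, r^10s}; {e, r^11s}; {e, r^12s}; {e, r^13s}; … (19 in all).
So G has 19 subgroups of order 2.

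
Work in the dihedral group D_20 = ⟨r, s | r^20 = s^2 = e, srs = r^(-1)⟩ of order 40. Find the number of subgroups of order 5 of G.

|G| = 40 and 5 | 40, so subgroups of order 5 are possible by Lagrange.
The subgroups of order 5 are: {e, r^4, r^8, r^12, r^16}.
So G has 1 subgroup of order 5.

1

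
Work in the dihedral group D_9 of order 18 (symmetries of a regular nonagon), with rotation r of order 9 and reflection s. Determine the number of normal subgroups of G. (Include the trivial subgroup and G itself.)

4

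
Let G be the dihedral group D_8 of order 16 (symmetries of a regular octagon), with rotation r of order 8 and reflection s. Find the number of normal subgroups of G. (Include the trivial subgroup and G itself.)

7

G has 19 subgroups. Checking conjugation-invariance by order — order 1: 1/1 normal; order 2: 1/9 normal; order 4: 1/5 normal; order 8: 3/3 normal; order 16: 1/1 normal.
Total normal subgroups: 7.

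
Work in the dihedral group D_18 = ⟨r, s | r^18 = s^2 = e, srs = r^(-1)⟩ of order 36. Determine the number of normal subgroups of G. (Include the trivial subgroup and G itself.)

G has 45 subgroups. Checking conjugation-invariance by order — order 1: 1/1 normal; order 2: 1/19 normal; order 3: 1/1 normal; order 4: 0/9 normal; order 6: 1/7 normal; order 9: 1/1 normal; order 12: 0/3 normal; order 18: 3/3 normal; order 36: 1/1 normal.
Total normal subgroups: 9.

9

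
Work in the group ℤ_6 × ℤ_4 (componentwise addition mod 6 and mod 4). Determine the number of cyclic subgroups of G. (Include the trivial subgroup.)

12

Each element a generates a cyclic subgroup ⟨a⟩; distinct elements may generate the same one (a cyclic group of order d has φ(d) generators).
Cyclic subgroups by order — order 1: 1; order 2: 3; order 3: 1; order 4: 2; order 6: 3; order 12: 2.
Total: 12.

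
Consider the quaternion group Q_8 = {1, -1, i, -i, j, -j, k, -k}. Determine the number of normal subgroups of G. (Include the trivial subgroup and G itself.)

6

G has 6 subgroups. Checking conjugation-invariance by order — order 1: 1/1 normal; order 2: 1/1 normal; order 4: 3/3 normal; order 8: 1/1 normal.
Total normal subgroups: 6.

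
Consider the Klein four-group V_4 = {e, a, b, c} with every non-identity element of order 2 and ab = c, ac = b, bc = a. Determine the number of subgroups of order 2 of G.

|G| = 4 and 2 | 4, so subgroups of order 2 are possible by Lagrange.
The subgroups of order 2 are: {e, a}; {e, b}; {e, c}.
So G has 3 subgroups of order 2.

3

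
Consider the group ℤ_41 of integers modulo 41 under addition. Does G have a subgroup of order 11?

11 does not divide |G| = 41, so by Lagrange no subgroup of order 11 exists.

No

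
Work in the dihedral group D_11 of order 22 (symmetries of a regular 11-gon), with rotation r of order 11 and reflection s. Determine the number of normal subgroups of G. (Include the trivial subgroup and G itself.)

3

G has 14 subgroups. Checking conjugation-invariance by order — order 1: 1/1 normal; order 2: 0/11 normal; order 11: 1/1 normal; order 22: 1/1 normal.
Total normal subgroups: 3.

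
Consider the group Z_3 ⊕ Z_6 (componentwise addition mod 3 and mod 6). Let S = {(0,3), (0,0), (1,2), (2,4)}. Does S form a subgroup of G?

|S| = 4 does not divide |G| = 18, so by Lagrange S is not a subgroup.

No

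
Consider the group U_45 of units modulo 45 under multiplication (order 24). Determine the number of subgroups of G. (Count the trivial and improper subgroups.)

|G| = 24, so by Lagrange every subgroup order divides 24. Divisors: 1, 2, 3, 4, 6, 8, 12, 24.
Subgroups by order — order 1: 1; order 2: 3; order 3: 1; order 4: 3; order 6: 3; order 8: 1; order 12: 3; order 24: 1.
Total: 1 + 3 + 1 + 3 + 3 + 1 + 3 + 1 = 16.

16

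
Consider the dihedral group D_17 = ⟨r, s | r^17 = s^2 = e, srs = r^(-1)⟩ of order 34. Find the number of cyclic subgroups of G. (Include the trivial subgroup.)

A cyclic subgroup of order d is generated by each of its φ(d) elements of order d, so the cyclic subgroups of order d number (#elements of order d)/φ(d).
Cyclic subgroups by order — order 1: 1; order 2: 17; order 17: 1.
Total: 19.

19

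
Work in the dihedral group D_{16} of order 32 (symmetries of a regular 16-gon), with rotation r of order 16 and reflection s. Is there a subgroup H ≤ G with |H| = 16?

Yes

16 | 32. A subgroup of order 16 is {e, r, r^2, r^3, r^4, r^5, r^6, r^7, r^8, r^9, r^10, r^11, r^12, r^13, r^14, r^15}.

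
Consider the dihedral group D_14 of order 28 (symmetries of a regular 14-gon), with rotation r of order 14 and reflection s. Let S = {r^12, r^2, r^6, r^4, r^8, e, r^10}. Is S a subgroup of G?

Yes

|S| = 7 divides |G| = 28, consistent with Lagrange.
S contains the identity, every element's inverse is in S, and S is closed under ·: it is a subgroup.
In fact S = ⟨r^4⟩.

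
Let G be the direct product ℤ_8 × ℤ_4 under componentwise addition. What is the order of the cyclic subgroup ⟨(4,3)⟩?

4

The order of (4,3) in Z_8 × Z_4 is lcm(ord(4) in Z_8, ord(3) in Z_4).
ord(4) = 2 and ord(3) = 4, so |⟨(4,3)⟩| = lcm(2, 4) = 4.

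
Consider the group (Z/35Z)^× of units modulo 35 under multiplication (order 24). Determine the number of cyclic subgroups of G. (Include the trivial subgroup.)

Group the elements of G by the cyclic subgroup they generate; each cyclic subgroup of order d accounts for φ(d) elements.
Cyclic subgroups by order — order 1: 1; order 2: 3; order 3: 1; order 4: 2; order 6: 3; order 12: 2.
Total: 12.

12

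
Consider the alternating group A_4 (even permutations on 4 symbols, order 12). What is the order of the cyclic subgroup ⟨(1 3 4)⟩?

Computing powers of (1 3 4): the smallest k with ((1 3 4))^k = e is k = 3.

3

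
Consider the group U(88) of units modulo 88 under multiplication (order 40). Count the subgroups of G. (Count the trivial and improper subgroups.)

32

|G| = 40, so by Lagrange every subgroup order divides 40. Divisors: 1, 2, 4, 5, 8, 10, 20, 40.
Subgroups by order — order 1: 1; order 2: 7; order 4: 7; order 5: 1; order 8: 1; order 10: 7; order 20: 7; order 40: 1.
Total: 1 + 7 + 7 + 1 + 1 + 7 + 7 + 1 = 32.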